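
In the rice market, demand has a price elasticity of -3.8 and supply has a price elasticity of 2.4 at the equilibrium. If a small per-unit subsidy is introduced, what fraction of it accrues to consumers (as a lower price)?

Consumer share = 12/31

For a small subsidy around the equilibrium, the benefit split depends on the relative slopes, which at a point are proportional to the elasticities.
Buyer share = εs/(εs + |εd|) = 2.4/(2.4 + 3.8) = 12/31; seller share = |εd|/(εs + |εd|) = 19/31.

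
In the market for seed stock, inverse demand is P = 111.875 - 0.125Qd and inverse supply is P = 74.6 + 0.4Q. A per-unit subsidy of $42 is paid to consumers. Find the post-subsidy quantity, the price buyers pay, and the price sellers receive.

Q' = 151; buyers pay $93; sellers receive $135

Pre-subsidy: 111.875 - 0.125Q = 74.6 + 0.4Q gives Q* = 71 and P* = 103.
With the rebate, buyers effectively pay Pb = Ps − 42, where Ps is the price sellers receive.
On the curves, Pb = 111.875 - 0.125Q and Ps = 74.6 + 0.4Q; the wedge Ps − Pb = 42 gives 74.6 + 0.4Q − (111.875 - 0.125Q) = 42, so Q' = 151.
Then Pb = 111.875 − 0.125·151 = 93 and Ps = 74.6 + 0.4·151 = 135.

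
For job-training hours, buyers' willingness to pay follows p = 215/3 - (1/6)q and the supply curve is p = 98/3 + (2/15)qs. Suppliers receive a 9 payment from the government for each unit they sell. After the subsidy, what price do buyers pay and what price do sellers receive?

Pre-subsidy: 215/3 - (1/6)q = 98/3 + (2/15)q gives q* = 130 and p* = 50.
With the subsidy, sellers receive ps = pb + 9 for each unit, where pb is the price buyers pay.
On the curves, pb = 215/3 - (1/6)q and ps = 98/3 + (2/15)q; the wedge ps − pb = 9 gives 98/3 + (2/15)q − (215/3 - (1/6)q) = 9, so q' = 160.
Then pb = 215/3 − (1/6)·160 = 45 and ps = 98/3 + (2/15)·160 = 54.

Buyers pay 45; sellers receive 54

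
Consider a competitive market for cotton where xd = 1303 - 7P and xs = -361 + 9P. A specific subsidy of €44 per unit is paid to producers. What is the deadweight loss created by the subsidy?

Pre-subsidy: 1303 - 7P = -361 + 9P gives P* = 104, x* = 575.
With the subsidy, sellers receive Ps = Pb + 44 for each unit, where Pb is the price buyers pay.
Supply in terms of Pb becomes xs = -361 + 9(Pb + 44) = 35 + 9Pb. Setting this equal to demand: 1303 - 7Pb = 35 + 9Pb, so Pb = 79.25.
Sellers receive Ps = 79.25 + 44 = 123.25; x' = 1303 − 7·79.25 = 748.25.
The subsidy expands output by 748.25 − 575 = 173.25 past the efficient level; on those units the gap between marginal cost and willingness to pay runs from 0 up to 44.
DWL = ½ × 44 × 173.25 = 3811.5.

Deadweight loss = €3811.5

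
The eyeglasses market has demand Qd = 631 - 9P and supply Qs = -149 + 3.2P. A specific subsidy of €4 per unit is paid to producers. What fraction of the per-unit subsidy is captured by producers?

Producer share = 45/61

Pre-subsidy: 631 - 9P = -149 + 3.2P gives P* = 3900/61, Q* = 3391/61.
With the subsidy, sellers receive Ps = Pb + 4 for each unit, where Pb is the price buyers pay.
Supply in terms of Pb becomes Qs = -149 + 3.2(Pb + 4) = -136.2 + 3.2Pb. Setting this equal to demand: 631 - 9Pb = -136.2 + 3.2Pb, so Pb = 3836/61.
Sellers receive Ps = 3836/61 + 4 = 4080/61; Q' = 631 − 9·(3836/61) = 3967/61.
Buyers' price falls by P* − Pb = 3900/61 − 3836/61 = 64/61; sellers' price rises by Ps − P* = 4080/61 − 3900/61 = 180/61.
So producers capture (180/61)/4 = 45/61 of each unit of subsidy.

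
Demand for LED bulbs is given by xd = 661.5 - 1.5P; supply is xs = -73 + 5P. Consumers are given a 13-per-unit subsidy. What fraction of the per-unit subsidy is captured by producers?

Pre-subsidy: 661.5 - 1.5P = -73 + 5P gives P* = 113, x* = 492.
With the rebate, buyers effectively pay Pb = Ps − 13, where Ps is the price sellers receive.
Demand in terms of Ps becomes xd = 661.5 − 1.5(Ps − 13) = 681 - 1.5Ps. Setting this equal to supply: 681 - 1.5Ps = -73 + 5Ps, so Ps = 116.
Buyers pay Pb = 116 − 13 = 103; x' = -73 + 5·116 = 507.
Buyers' price falls by P* − Pb = 113 − 103 = 10; sellers' price rises by Ps − P* = 116 − 113 = 3.
So producers capture 3/13 = 3/13 of each unit of subsidy.

Producer share = 3/13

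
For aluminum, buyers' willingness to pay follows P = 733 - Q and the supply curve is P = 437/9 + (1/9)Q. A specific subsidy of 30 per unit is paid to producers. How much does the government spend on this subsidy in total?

Government cost = 19290

Pre-subsidy: 733 - Q = 437/9 + (1/9)Q gives Q* = 616 and P* = 117.
With the subsidy, sellers receive Ps = Pb + 30 for each unit, where Pb is the price buyers pay.
On the curves, Pb = 733 - Q and Ps = 437/9 + (1/9)Q; the wedge Ps − Pb = 30 gives 437/9 + (1/9)Q − (733 - Q) = 30, so Q' = 643.
Then Pb = 733 − 1·643 = 90 and Ps = 437/9 + (1/9)·643 = 120.
Government outlay = subsidy × quantity = 30 × 643 = 19290.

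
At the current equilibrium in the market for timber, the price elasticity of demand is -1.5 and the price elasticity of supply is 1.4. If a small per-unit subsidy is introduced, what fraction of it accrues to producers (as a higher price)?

Producer share = 15/29

For a small subsidy around the equilibrium, the benefit split depends on the relative slopes, which at a point are proportional to the elasticities.
Buyer share = εs/(εs + |εd|) = 1.4/(1.4 + 1.5) = 14/29; seller share = |εd|/(εs + |εd|) = 15/29.
So producers capture 15/29 of the subsidy.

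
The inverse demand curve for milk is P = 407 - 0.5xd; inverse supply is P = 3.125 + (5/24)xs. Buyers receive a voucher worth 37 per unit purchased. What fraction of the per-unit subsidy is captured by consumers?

Consumer share = 12/17

Pre-subsidy: 407 - 0.5x = 3.125 + (5/24)x gives x* = 9693/17 and P* = 4145/34.
With the rebate, buyers effectively pay Pb = Ps − 37, where Ps is the price sellers receive.
On the curves, Pb = 407 - 0.5x and Ps = 3.125 + (5/24)x; the wedge Ps − Pb = 37 gives 3.125 + (5/24)x − (407 - 0.5x) = 37, so x' = 10581/17.
Then Pb = 407 − 0.5·(10581/17) = 3257/34 and Ps = 3.125 + (5/24)·(10581/17) = 4515/34.
Buyers' price falls by P* − Pb = 4145/34 − 3257/34 = 444/17; sellers' price rises by Ps − P* = 4515/34 − 4145/34 = 185/17.
So consumers capture (444/17)/37 = 12/17 of each unit of subsidy.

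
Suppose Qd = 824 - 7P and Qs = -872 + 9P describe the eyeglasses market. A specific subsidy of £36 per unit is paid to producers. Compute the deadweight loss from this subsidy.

Pre-subsidy: 824 - 7P = -872 + 9P gives P* = 106, Q* = 82.
With the subsidy, sellers receive Ps = Pb + 36 for each unit, where Pb is the price buyers pay.
Supply in terms of Pb becomes Qs = -872 + 9(Pb + 36) = -548 + 9Pb. Setting this equal to demand: 824 - 7Pb = -548 + 9Pb, so Pb = 85.75.
Sellers receive Ps = 85.75 + 36 = 121.75; Q' = 824 − 7·85.75 = 223.75.
The subsidy expands output by 223.75 − 82 = 141.75 past the efficient level; on those units the gap between marginal cost and willingness to pay runs from 0 up to 36.
DWL = ½ × 36 × 141.75 = 2551.5.

Deadweight loss = £2551.5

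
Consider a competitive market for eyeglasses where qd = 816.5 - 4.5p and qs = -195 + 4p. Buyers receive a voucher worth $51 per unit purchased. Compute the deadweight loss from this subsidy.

Deadweight loss = $2754

Pre-subsidy: 816.5 - 4.5p = -195 + 4p gives p* = 119, q* = 281.
With the rebate, buyers effectively pay pb = ps − 51, where ps is the price sellers receive.
Demand in terms of ps becomes qd = 816.5 − 4.5(ps − 51) = 1046 - 4.5ps. Setting this equal to supply: 1046 - 4.5ps = -195 + 4ps, so ps = 146.
Buyers pay pb = 146 − 51 = 95; q' = -195 + 4·146 = 389.
The subsidy expands output by 389 − 281 = 108 past the efficient level; on those units the gap between marginal cost and willingness to pay runs from 0 up to 51.
DWL = ½ × 51 × 108 = 2754.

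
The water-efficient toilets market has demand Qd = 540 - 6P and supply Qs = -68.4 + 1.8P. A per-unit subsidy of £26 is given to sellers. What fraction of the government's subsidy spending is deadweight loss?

DWL / government spending = 1/6

Pre-subsidy: 540 - 6P = -68.4 + 1.8P gives P* = 78, Q* = 72.
With the subsidy, sellers receive Ps = Pb + 26 for each unit, where Pb is the price buyers pay.
Supply in terms of Pb becomes Qs = -68.4 + 1.8(Pb + 26) = -21.6 + 1.8Pb. Setting this equal to demand: 540 - 6Pb = -21.6 + 1.8Pb, so Pb = 72.
Sellers receive Ps = 72 + 26 = 98; Q' = 540 − 6·72 = 108.
ΔCS = ½(72 + 108)(78 − 72) = 540; ΔPS = ½(72 + 108)(98 − 78) = 1800.
Government spending = 26 × 108 = 2808.
DWL = ½ × 26 × (108 − 72) = 468; fraction = 468 / 2808 = 1/6.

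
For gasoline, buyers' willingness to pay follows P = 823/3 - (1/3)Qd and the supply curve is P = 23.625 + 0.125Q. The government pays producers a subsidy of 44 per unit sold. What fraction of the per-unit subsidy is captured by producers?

Pre-subsidy: 823/3 - (1/3)Q = 23.625 + 0.125Q gives Q* = 547 and P* = 92.
With the subsidy, sellers receive Ps = Pb + 44 for each unit, where Pb is the price buyers pay.
On the curves, Pb = 823/3 - (1/3)Q and Ps = 23.625 + 0.125Q; the wedge Ps − Pb = 44 gives 23.625 + 0.125Q − (823/3 - (1/3)Q) = 44, so Q' = 643.
Then Pb = 823/3 − (1/3)·643 = 60 and Ps = 23.625 + 0.125·643 = 104.
Buyers' price falls by P* − Pb = 92 − 60 = 32; sellers' price rises by Ps − P* = 104 − 92 = 12.
So producers capture 12/44 = 3/11 of each unit of subsidy.

Producer share = 3/11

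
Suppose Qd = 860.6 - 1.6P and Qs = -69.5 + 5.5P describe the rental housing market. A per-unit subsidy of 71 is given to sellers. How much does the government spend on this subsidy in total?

Government cost = 52469

Pre-subsidy: 860.6 - 1.6P = -69.5 + 5.5P gives P* = 131, Q* = 651.
With the subsidy, sellers receive Ps = Pb + 71 for each unit, where Pb is the price buyers pay.
Supply in terms of Pb becomes Qs = -69.5 + 5.5(Pb + 71) = 321 + 5.5Pb. Setting this equal to demand: 860.6 - 1.6Pb = 321 + 5.5Pb, so Pb = 76.
Sellers receive Ps = 76 + 71 = 147; Q' = 860.6 − 1.6·76 = 739.
Government outlay = subsidy × quantity = 71 × 739 = 52469.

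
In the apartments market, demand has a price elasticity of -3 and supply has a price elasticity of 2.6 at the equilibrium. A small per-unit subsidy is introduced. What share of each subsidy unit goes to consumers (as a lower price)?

For a small subsidy around the equilibrium, the benefit split depends on the relative slopes, which at a point are proportional to the elasticities.
Buyer share = εs/(εs + |εd|) = 2.6/(2.6 + 3) = 13/28; seller share = |εd|/(εs + |εd|) = 15/28.

Consumer share = 13/28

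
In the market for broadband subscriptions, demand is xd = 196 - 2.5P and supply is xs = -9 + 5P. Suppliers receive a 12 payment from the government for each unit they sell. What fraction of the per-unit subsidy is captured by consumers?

Consumer share = 2/3

Pre-subsidy: 196 - 2.5P = -9 + 5P gives P* = 82/3, x* = 383/3.
With the subsidy, sellers receive Ps = Pb + 12 for each unit, where Pb is the price buyers pay.
Supply in terms of Pb becomes xs = -9 + 5(Pb + 12) = 51 + 5Pb. Setting this equal to demand: 196 - 2.5Pb = 51 + 5Pb, so Pb = 58/3.
Sellers receive Ps = 58/3 + 12 = 94/3; x' = 196 − 2.5·(58/3) = 443/3.
Buyers' price falls by P* − Pb = 82/3 − 58/3 = 8; sellers' price rises by Ps − P* = 94/3 − 82/3 = 4.
So consumers capture 8/12 = 2/3 of each unit of subsidy.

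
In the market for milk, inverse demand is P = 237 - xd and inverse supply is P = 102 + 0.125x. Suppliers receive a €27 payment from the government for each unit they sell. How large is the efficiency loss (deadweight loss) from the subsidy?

Pre-subsidy: 237 - x = 102 + 0.125x gives x* = 120 and P* = 117.
With the subsidy, sellers receive Ps = Pb + 27 for each unit, where Pb is the price buyers pay.
On the curves, Pb = 237 - x and Ps = 102 + 0.125x; the wedge Ps − Pb = 27 gives 102 + 0.125x − (237 - x) = 27, so x' = 144.
Then Pb = 237 − 1·144 = 93 and Ps = 102 + 0.125·144 = 120.
The subsidy expands output by 144 − 120 = 24 past the efficient level; on those units the gap between marginal cost and willingness to pay runs from 0 up to 27.
DWL = ½ × 27 × 24 = 324.

Deadweight loss = €324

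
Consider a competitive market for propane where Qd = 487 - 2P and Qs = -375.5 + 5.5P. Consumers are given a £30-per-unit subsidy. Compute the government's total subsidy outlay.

Government cost = £9030

Pre-subsidy: 487 - 2P = -375.5 + 5.5P gives P* = 115, Q* = 257.
With the rebate, buyers effectively pay Pb = Ps − 30, where Ps is the price sellers receive.
Demand in terms of Ps becomes Qd = 487 − 2(Ps − 30) = 547 - 2Ps. Setting this equal to supply: 547 - 2Ps = -375.5 + 5.5Ps, so Ps = 123.
Buyers pay Pb = 123 − 30 = 93; Q' = -375.5 + 5.5·123 = 301.
Government outlay = subsidy × quantity = 30 × 301 = 9030.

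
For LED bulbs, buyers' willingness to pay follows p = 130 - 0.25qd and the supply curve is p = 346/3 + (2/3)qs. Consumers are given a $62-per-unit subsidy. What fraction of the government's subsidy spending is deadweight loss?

DWL / government spending = 93/230

Pre-subsidy: 130 - 0.25q = 346/3 + (2/3)q gives q* = 16 and p* = 126.
With the rebate, buyers effectively pay pb = ps − 62, where ps is the price sellers receive.
On the curves, pb = 130 - 0.25q and ps = 346/3 + (2/3)q; the wedge ps − pb = 62 gives 346/3 + (2/3)q − (130 - 0.25q) = 62, so q' = 920/11.
Then pb = 130 − 0.25·(920/11) = 1200/11 and ps = 346/3 + (2/3)·(920/11) = 1882/11.
ΔCS = ½(16 + 920/11)(126 − 1200/11) = 101928/121; ΔPS = ½(16 + 920/11)(1882/11 − 126) = 271808/121.
Government spending = 62 × 920/11 = 57040/11.
DWL = ½ × 62 × (920/11 − 16) = 23064/11; fraction = (23064/11) / (57040/11) = 93/230.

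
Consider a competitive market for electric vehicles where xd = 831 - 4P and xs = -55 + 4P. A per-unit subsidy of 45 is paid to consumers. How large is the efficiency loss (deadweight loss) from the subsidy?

Deadweight loss = 2025

Pre-subsidy: 831 - 4P = -55 + 4P gives P* = 110.75, x* = 388.
With the rebate, buyers effectively pay Pb = Ps − 45, where Ps is the price sellers receive.
Demand in terms of Ps becomes xd = 831 − 4(Ps − 45) = 1011 - 4Ps. Setting this equal to supply: 1011 - 4Ps = -55 + 4Ps, so Ps = 133.25.
Buyers pay Pb = 133.25 − 45 = 88.25; x' = -55 + 4·133.25 = 478.
The subsidy expands output by 478 − 388 = 90 past the efficient level; on those units the gap between marginal cost and willingness to pay runs from 0 up to 45.
DWL = ½ × 45 × 90 = 2025.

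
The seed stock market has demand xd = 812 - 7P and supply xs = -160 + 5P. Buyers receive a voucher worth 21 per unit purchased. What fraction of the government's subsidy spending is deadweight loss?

DWL / government spending = 0.1

Pre-subsidy: 812 - 7P = -160 + 5P gives P* = 81, x* = 245.
With the rebate, buyers effectively pay Pb = Ps − 21, where Ps is the price sellers receive.
Demand in terms of Ps becomes xd = 812 − 7(Ps − 21) = 959 - 7Ps. Setting this equal to supply: 959 - 7Ps = -160 + 5Ps, so Ps = 93.25.
Buyers pay Pb = 93.25 − 21 = 72.25; x' = -160 + 5·93.25 = 306.25.
ΔCS = ½(245 + 306.25)(81 − 72.25) = 2411.71875; ΔPS = ½(245 + 306.25)(93.25 − 81) = 3376.40625.
Government spending = 21 × 306.25 = 6431.25.
DWL = ½ × 21 × (306.25 − 245) = 643.125; fraction = 643.125 / 6431.25 = 0.1.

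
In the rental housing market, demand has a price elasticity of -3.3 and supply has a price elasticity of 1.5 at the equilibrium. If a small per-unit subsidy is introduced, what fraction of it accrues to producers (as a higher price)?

Producer share = 0.6875

For a small subsidy around the equilibrium, the benefit split depends on the relative slopes, which at a point are proportional to the elasticities.
Buyer share = εs/(εs + |εd|) = 1.5/(1.5 + 3.3) = 0.3125; seller share = |εd|/(εs + |εd|) = 0.6875.
So producers capture 0.6875 of the subsidy.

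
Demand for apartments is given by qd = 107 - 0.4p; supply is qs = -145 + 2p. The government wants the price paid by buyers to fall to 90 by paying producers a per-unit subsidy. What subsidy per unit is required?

At a buyer price of 90, quantity demanded is 107 − 0.4·90 = 71.
Sellers supply 71 only when they receive ps with -145 + 2·ps = 71, i.e. ps = 108.
s = ps − pb = 108 − 90 = 18.

Required subsidy s = 18 per unit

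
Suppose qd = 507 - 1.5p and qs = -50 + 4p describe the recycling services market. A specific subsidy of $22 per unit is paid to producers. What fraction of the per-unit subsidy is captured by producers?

Producer share = 3/11

Pre-subsidy: 507 - 1.5p = -50 + 4p gives p* = 1114/11, q* = 3906/11.
With the subsidy, sellers receive ps = pb + 22 for each unit, where pb is the price buyers pay.
Supply in terms of pb becomes qs = -50 + 4(pb + 22) = 38 + 4pb. Setting this equal to demand: 507 - 1.5pb = 38 + 4pb, so pb = 938/11.
Sellers receive ps = 938/11 + 22 = 1180/11; q' = 507 − 1.5·(938/11) = 4170/11.
Buyers' price falls by p* − pb = 1114/11 − 938/11 = 16; sellers' price rises by ps − p* = 1180/11 − 1114/11 = 6.
So producers capture 6/22 = 3/11 of each unit of subsidy.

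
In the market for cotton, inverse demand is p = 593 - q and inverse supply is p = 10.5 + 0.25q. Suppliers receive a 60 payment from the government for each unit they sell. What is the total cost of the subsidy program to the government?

Pre-subsidy: 593 - q = 10.5 + 0.25q gives q* = 466 and p* = 127.
With the subsidy, sellers receive ps = pb + 60 for each unit, where pb is the price buyers pay.
On the curves, pb = 593 - q and ps = 10.5 + 0.25q; the wedge ps − pb = 60 gives 10.5 + 0.25q − (593 - q) = 60, so q' = 514.
Then pb = 593 − 1·514 = 79 and ps = 10.5 + 0.25·514 = 139.
Government outlay = subsidy × quantity = 60 × 514 = 30840.

Government cost = 30840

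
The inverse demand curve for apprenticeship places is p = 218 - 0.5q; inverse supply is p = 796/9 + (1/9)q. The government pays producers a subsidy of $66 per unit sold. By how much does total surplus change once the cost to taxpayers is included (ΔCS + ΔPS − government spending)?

Net change in total surplus = -$3564

Pre-subsidy: 218 - 0.5q = 796/9 + (1/9)q gives q* = 212 and p* = 112.
With the subsidy, sellers receive ps = pb + 66 for each unit, where pb is the price buyers pay.
On the curves, pb = 218 - 0.5q and ps = 796/9 + (1/9)q; the wedge ps − pb = 66 gives 796/9 + (1/9)q − (218 - 0.5q) = 66, so q' = 320.
Then pb = 218 − 0.5·320 = 58 and ps = 796/9 + (1/9)·320 = 124.
ΔCS = ½(212 + 320)(112 − 58) = 14364; ΔPS = ½(212 + 320)(124 − 112) = 3192.
Government spending = 66 × 320 = 21120.
Net change = 14364 + 3192 − 21120 = -3564. The loss equals the DWL triangle ½·66·108.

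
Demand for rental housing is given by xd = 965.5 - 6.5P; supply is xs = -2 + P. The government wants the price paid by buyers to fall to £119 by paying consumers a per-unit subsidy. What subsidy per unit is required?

At a buyer price of 119, quantity demanded is 965.5 − 6.5·119 = 192.
Sellers supply 192 only when they receive Ps with -2 + 1·Ps = 192, i.e. Ps = 194.
s = Ps − Pb = 194 − 119 = 75.

Required subsidy s = £75 per unit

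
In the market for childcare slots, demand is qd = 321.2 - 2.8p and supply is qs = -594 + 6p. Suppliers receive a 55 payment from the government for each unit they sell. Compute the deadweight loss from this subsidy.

Deadweight loss = 2887.5

Pre-subsidy: 321.2 - 2.8p = -594 + 6p gives p* = 104, q* = 30.
With the subsidy, sellers receive ps = pb + 55 for each unit, where pb is the price buyers pay.
Supply in terms of pb becomes qs = -594 + 6(pb + 55) = -264 + 6pb. Setting this equal to demand: 321.2 - 2.8pb = -264 + 6pb, so pb = 66.5.
Sellers receive ps = 66.5 + 55 = 121.5; q' = 321.2 − 2.8·66.5 = 135.
The subsidy expands output by 135 − 30 = 105 past the efficient level; on those units the gap between marginal cost and willingness to pay runs from 0 up to 55.
DWL = ½ × 55 × 105 = 2887.5.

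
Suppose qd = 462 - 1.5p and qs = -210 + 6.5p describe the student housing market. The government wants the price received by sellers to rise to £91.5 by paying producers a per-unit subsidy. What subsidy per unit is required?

Required subsidy s = £40 per unit

At a seller price of 91.5, quantity supplied is -210 + 6.5·91.5 = 384.75.
Buyers absorb 384.75 only when they pay pb with 462 − 1.5·pb = 384.75, i.e. pb = 51.5.
s = ps − pb = 91.5 − 51.5 = 40.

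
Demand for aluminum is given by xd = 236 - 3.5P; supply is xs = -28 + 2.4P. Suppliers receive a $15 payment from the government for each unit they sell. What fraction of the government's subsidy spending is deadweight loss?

DWL / government spending = 315/2972

Pre-subsidy: 236 - 3.5P = -28 + 2.4P gives P* = 2640/59, x* = 4684/59.
With the subsidy, sellers receive Ps = Pb + 15 for each unit, where Pb is the price buyers pay.
Supply in terms of Pb becomes xs = -28 + 2.4(Pb + 15) = 8 + 2.4Pb. Setting this equal to demand: 236 - 3.5Pb = 8 + 2.4Pb, so Pb = 2280/59.
Sellers receive Ps = 2280/59 + 15 = 3165/59; x' = 236 − 3.5·(2280/59) = 5944/59.
ΔCS = ½(4684/59 + 5944/59)(2640/59 − 2280/59) = 1913040/3481; ΔPS = ½(4684/59 + 5944/59)(3165/59 − 2640/59) = 2789850/3481.
Government spending = 15 × 5944/59 = 89160/59.
DWL = ½ × 15 × (5944/59 − 4684/59) = 9450/59; fraction = (9450/59) / (89160/59) = 315/2972.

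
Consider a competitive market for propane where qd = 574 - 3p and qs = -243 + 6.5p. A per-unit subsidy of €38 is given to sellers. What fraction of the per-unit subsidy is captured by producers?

Pre-subsidy: 574 - 3p = -243 + 6.5p gives p* = 86, q* = 316.
With the subsidy, sellers receive ps = pb + 38 for each unit, where pb is the price buyers pay.
Supply in terms of pb becomes qs = -243 + 6.5(pb + 38) = 4 + 6.5pb. Setting this equal to demand: 574 - 3pb = 4 + 6.5pb, so pb = 60.
Sellers receive ps = 60 + 38 = 98; q' = 574 − 3·60 = 394.
Buyers' price falls by p* − pb = 86 − 60 = 26; sellers' price rises by ps − p* = 98 − 86 = 12.
So producers capture 12/38 = 6/19 of each unit of subsidy.

Producer share = 6/19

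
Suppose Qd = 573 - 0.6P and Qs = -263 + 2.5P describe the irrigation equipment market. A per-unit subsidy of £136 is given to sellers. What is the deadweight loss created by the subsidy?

Pre-subsidy: 573 - 0.6P = -263 + 2.5P gives P* = 8360/31, Q* = 12747/31.
With the subsidy, sellers receive Ps = Pb + 136 for each unit, where Pb is the price buyers pay.
Supply in terms of Pb becomes Qs = -263 + 2.5(Pb + 136) = 77 + 2.5Pb. Setting this equal to demand: 573 - 0.6Pb = 77 + 2.5Pb, so Pb = 160.
Sellers receive Ps = 160 + 136 = 296; Q' = 573 − 0.6·160 = 477.
The subsidy expands output by 477 − 12747/31 = 2040/31 past the efficient level; on those units the gap between marginal cost and willingness to pay runs from 0 up to 136.
DWL = ½ × 136 × 2040/31 = 138720/31.

Deadweight loss = 138720/31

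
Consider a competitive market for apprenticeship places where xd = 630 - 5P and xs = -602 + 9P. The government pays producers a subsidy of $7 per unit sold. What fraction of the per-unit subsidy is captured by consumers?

Consumer share = 9/14

Pre-subsidy: 630 - 5P = -602 + 9P gives P* = 88, x* = 190.
With the subsidy, sellers receive Ps = Pb + 7 for each unit, where Pb is the price buyers pay.
Supply in terms of Pb becomes xs = -602 + 9(Pb + 7) = -539 + 9Pb. Setting this equal to demand: 630 - 5Pb = -539 + 9Pb, so Pb = 83.5.
Sellers receive Ps = 83.5 + 7 = 90.5; x' = 630 − 5·83.5 = 212.5.
Buyers' price falls by P* − Pb = 88 − 83.5 = 4.5; sellers' price rises by Ps − P* = 90.5 − 88 = 2.5.
So consumers capture 4.5/7 = 9/14 of each unit of subsidy.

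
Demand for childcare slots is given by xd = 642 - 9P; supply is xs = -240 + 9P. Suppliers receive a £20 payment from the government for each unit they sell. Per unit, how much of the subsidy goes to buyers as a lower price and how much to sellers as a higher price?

Pre-subsidy: 642 - 9P = -240 + 9P gives P* = 49, x* = 201.
With the subsidy, sellers receive Ps = Pb + 20 for each unit, where Pb is the price buyers pay.
Supply in terms of Pb becomes xs = -240 + 9(Pb + 20) = -60 + 9Pb. Setting this equal to demand: 642 - 9Pb = -60 + 9Pb, so Pb = 39.
Sellers receive Ps = 39 + 20 = 59; x' = 642 − 9·39 = 291.
Buyers' price falls by P* − Pb = 49 − 39 = 10; sellers' price rises by Ps − P* = 59 − 49 = 10.

Buyers gain £10 per unit; sellers gain £10 per unit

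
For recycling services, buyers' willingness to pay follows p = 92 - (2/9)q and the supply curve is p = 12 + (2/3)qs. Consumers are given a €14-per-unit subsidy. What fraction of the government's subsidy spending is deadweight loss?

DWL / government spending = 7/94

Pre-subsidy: 92 - (2/9)q = 12 + (2/3)q gives q* = 90 and p* = 72.
With the rebate, buyers effectively pay pb = ps − 14, where ps is the price sellers receive.
On the curves, pb = 92 - (2/9)q and ps = 12 + (2/3)q; the wedge ps − pb = 14 gives 12 + (2/3)q − (92 - (2/9)q) = 14, so q' = 105.75.
Then pb = 92 − (2/9)·105.75 = 68.5 and ps = 12 + (2/3)·105.75 = 82.5.
ΔCS = ½(90 + 105.75)(72 − 68.5) = 342.5625; ΔPS = ½(90 + 105.75)(82.5 − 72) = 1027.6875.
Government spending = 14 × 105.75 = 1480.5.
DWL = ½ × 14 × (105.75 − 90) = 110.25; fraction = 110.25 / 1480.5 = 7/94.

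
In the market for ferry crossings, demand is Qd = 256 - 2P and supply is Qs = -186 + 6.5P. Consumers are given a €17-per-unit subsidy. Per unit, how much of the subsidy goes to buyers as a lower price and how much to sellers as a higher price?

Buyers gain €13 per unit; sellers gain €4 per unit

Pre-subsidy: 256 - 2P = -186 + 6.5P gives P* = 52, Q* = 152.
With the rebate, buyers effectively pay Pb = Ps − 17, where Ps is the price sellers receive.
Demand in terms of Ps becomes Qd = 256 − 2(Ps − 17) = 290 - 2Ps. Setting this equal to supply: 290 - 2Ps = -186 + 6.5Ps, so Ps = 56.
Buyers pay Pb = 56 − 17 = 39; Q' = -186 + 6.5·56 = 178.
Buyers' price falls by P* − Pb = 52 − 39 = 13; sellers' price rises by Ps − P* = 56 − 52 = 4.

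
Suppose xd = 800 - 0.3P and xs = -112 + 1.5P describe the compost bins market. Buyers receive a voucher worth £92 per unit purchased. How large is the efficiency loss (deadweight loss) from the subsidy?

Pre-subsidy: 800 - 0.3P = -112 + 1.5P gives P* = 1520/3, x* = 648.
With the rebate, buyers effectively pay Pb = Ps − 92, where Ps is the price sellers receive.
Demand in terms of Ps becomes xd = 800 − 0.3(Ps − 92) = 827.6 - 0.3Ps. Setting this equal to supply: 827.6 - 0.3Ps = -112 + 1.5Ps, so Ps = 522.
Buyers pay Pb = 522 − 92 = 430; x' = -112 + 1.5·522 = 671.
The subsidy expands output by 671 − 648 = 23 past the efficient level; on those units the gap between marginal cost and willingness to pay runs from 0 up to 92.
DWL = ½ × 92 × 23 = 1058.

Deadweight loss = £1058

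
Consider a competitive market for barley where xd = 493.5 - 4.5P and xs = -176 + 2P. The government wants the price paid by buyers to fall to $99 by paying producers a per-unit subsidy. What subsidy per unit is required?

At a buyer price of 99, quantity demanded is 493.5 − 4.5·99 = 48.
Sellers supply 48 only when they receive Ps with -176 + 2·Ps = 48, i.e. Ps = 112.
s = Ps − Pb = 112 − 99 = 13.

Required subsidy s = $13 per unit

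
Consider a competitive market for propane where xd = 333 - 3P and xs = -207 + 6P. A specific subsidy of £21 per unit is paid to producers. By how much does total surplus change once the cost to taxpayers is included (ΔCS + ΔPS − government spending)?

Net change in total surplus = -£441

Pre-subsidy: 333 - 3P = -207 + 6P gives P* = 60, x* = 153.
With the subsidy, sellers receive Ps = Pb + 21 for each unit, where Pb is the price buyers pay.
Supply in terms of Pb becomes xs = -207 + 6(Pb + 21) = -81 + 6Pb. Setting this equal to demand: 333 - 3Pb = -81 + 6Pb, so Pb = 46.
Sellers receive Ps = 46 + 21 = 67; x' = 333 − 3·46 = 195.
ΔCS = ½(153 + 195)(60 − 46) = 2436; ΔPS = ½(153 + 195)(67 − 60) = 1218.
Government spending = 21 × 195 = 4095.
Net change = 2436 + 1218 − 4095 = -441. The loss equals the DWL triangle ½·21·42.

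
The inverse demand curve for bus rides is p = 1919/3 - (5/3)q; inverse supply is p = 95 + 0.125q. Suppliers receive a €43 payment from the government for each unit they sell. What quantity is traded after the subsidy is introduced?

q' = 328

Pre-subsidy: 1919/3 - (5/3)q = 95 + 0.125q gives q* = 304 and p* = 133.
With the subsidy, sellers receive ps = pb + 43 for each unit, where pb is the price buyers pay.
On the curves, pb = 1919/3 - (5/3)q and ps = 95 + 0.125q; the wedge ps − pb = 43 gives 95 + 0.125q − (1919/3 - (5/3)q) = 43, so q' = 328.
Then pb = 1919/3 − (5/3)·328 = 93 and ps = 95 + 0.125·328 = 136.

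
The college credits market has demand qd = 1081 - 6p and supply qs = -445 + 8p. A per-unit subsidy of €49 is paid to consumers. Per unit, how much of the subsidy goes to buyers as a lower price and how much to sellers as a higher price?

Pre-subsidy: 1081 - 6p = -445 + 8p gives p* = 109, q* = 427.
With the rebate, buyers effectively pay pb = ps − 49, where ps is the price sellers receive.
Demand in terms of ps becomes qd = 1081 − 6(ps − 49) = 1375 - 6ps. Setting this equal to supply: 1375 - 6ps = -445 + 8ps, so ps = 130.
Buyers pay pb = 130 − 49 = 81; q' = -445 + 8·130 = 595.
Buyers' price falls by p* − pb = 109 − 81 = 28; sellers' price rises by ps − p* = 130 − 109 = 21.

Buyers gain €28 per unit; sellers gain €21 per unit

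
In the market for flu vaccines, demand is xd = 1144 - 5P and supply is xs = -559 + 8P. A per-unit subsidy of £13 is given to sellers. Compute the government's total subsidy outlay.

Government cost = £6877

Pre-subsidy: 1144 - 5P = -559 + 8P gives P* = 131, x* = 489.
With the subsidy, sellers receive Ps = Pb + 13 for each unit, where Pb is the price buyers pay.
Supply in terms of Pb becomes xs = -559 + 8(Pb + 13) = -455 + 8Pb. Setting this equal to demand: 1144 - 5Pb = -455 + 8Pb, so Pb = 123.
Sellers receive Ps = 123 + 13 = 136; x' = 1144 − 5·123 = 529.
Government outlay = subsidy × quantity = 13 × 529 = 6877.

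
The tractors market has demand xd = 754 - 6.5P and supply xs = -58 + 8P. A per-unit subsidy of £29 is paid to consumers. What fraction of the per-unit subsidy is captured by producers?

Producer share = 13/29

Pre-subsidy: 754 - 6.5P = -58 + 8P gives P* = 56, x* = 390.
With the rebate, buyers effectively pay Pb = Ps − 29, where Ps is the price sellers receive.
Demand in terms of Ps becomes xd = 754 − 6.5(Ps − 29) = 942.5 - 6.5Ps. Setting this equal to supply: 942.5 - 6.5Ps = -58 + 8Ps, so Ps = 69.
Buyers pay Pb = 69 − 29 = 40; x' = -58 + 8·69 = 494.
Buyers' price falls by P* − Pb = 56 − 40 = 16; sellers' price rises by Ps − P* = 69 − 56 = 13.
So producers capture 13/29 = 13/29 of each unit of subsidy.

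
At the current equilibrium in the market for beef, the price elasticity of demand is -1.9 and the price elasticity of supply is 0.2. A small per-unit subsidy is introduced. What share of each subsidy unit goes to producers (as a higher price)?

Producer share = 19/21

For a small subsidy around the equilibrium, the benefit split depends on the relative slopes, which at a point are proportional to the elasticities.
Buyer share = εs/(εs + |εd|) = 0.2/(0.2 + 1.9) = 2/21; seller share = |εd|/(εs + |εd|) = 19/21.
So producers capture 19/21 of the subsidy.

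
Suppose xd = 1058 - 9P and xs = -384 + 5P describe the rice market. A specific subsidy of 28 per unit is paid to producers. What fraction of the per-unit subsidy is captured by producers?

Pre-subsidy: 1058 - 9P = -384 + 5P gives P* = 103, x* = 131.
With the subsidy, sellers receive Ps = Pb + 28 for each unit, where Pb is the price buyers pay.
Supply in terms of Pb becomes xs = -384 + 5(Pb + 28) = -244 + 5Pb. Setting this equal to demand: 1058 - 9Pb = -244 + 5Pb, so Pb = 93.
Sellers receive Ps = 93 + 28 = 121; x' = 1058 − 9·93 = 221.
Buyers' price falls by P* − Pb = 103 − 93 = 10; sellers' price rises by Ps − P* = 121 − 103 = 18.
So producers capture 18/28 = 9/14 of each unit of subsidy.

Producer share = 9/14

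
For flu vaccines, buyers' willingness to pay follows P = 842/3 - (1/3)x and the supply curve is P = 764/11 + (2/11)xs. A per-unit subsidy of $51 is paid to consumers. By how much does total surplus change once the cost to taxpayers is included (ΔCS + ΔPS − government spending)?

Net change in total surplus = -$2524.5

Pre-subsidy: 842/3 - (1/3)x = 764/11 + (2/11)x gives x* = 410 and P* = 144.
With the rebate, buyers effectively pay Pb = Ps − 51, where Ps is the price sellers receive.
On the curves, Pb = 842/3 - (1/3)x and Ps = 764/11 + (2/11)x; the wedge Ps − Pb = 51 gives 764/11 + (2/11)x − (842/3 - (1/3)x) = 51, so x' = 509.
Then Pb = 842/3 − (1/3)·509 = 111 and Ps = 764/11 + (2/11)·509 = 162.
ΔCS = ½(410 + 509)(144 − 111) = 15163.5; ΔPS = ½(410 + 509)(162 − 144) = 8271.
Government spending = 51 × 509 = 25959.
Net change = 15163.5 + 8271 − 25959 = -2524.5. The loss equals the DWL triangle ½·51·99.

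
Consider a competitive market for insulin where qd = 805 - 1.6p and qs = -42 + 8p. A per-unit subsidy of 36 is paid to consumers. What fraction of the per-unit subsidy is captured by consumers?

Pre-subsidy: 805 - 1.6p = -42 + 8p gives p* = 4235/48, q* = 3983/6.
With the rebate, buyers effectively pay pb = ps − 36, where ps is the price sellers receive.
Demand in terms of ps becomes qd = 805 − 1.6(ps − 36) = 862.6 - 1.6ps. Setting this equal to supply: 862.6 - 1.6ps = -42 + 8ps, so ps = 4523/48.
Buyers pay pb = 4523/48 − 36 = 2795/48; q' = -42 + 8·(4523/48) = 4271/6.
Buyers' price falls by p* − pb = 4235/48 − 2795/48 = 30; sellers' price rises by ps − p* = 4523/48 − 4235/48 = 6.
So consumers capture 30/36 = 5/6 of each unit of subsidy.

Consumer share = 5/6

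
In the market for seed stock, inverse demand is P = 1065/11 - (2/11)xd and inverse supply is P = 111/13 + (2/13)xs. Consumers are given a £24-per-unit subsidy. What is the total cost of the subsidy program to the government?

Pre-subsidy: 1065/11 - (2/11)x = 111/13 + (2/13)x gives x* = 263 and P* = 49.
With the rebate, buyers effectively pay Pb = Ps − 24, where Ps is the price sellers receive.
On the curves, Pb = 1065/11 - (2/11)x and Ps = 111/13 + (2/13)x; the wedge Ps − Pb = 24 gives 111/13 + (2/13)x − (1065/11 - (2/11)x) = 24, so x' = 334.5.
Then Pb = 1065/11 − (2/11)·334.5 = 36 and Ps = 111/13 + (2/13)·334.5 = 60.
Government outlay = subsidy × quantity = 24 × 334.5 = 8028.

Government cost = £8028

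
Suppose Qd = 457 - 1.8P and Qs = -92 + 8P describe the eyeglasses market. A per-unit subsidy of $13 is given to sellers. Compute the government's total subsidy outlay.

Government cost = 239044/49

Pre-subsidy: 457 - 1.8P = -92 + 8P gives P* = 2745/49, Q* = 17452/49.
With the subsidy, sellers receive Ps = Pb + 13 for each unit, where Pb is the price buyers pay.
Supply in terms of Pb becomes Qs = -92 + 8(Pb + 13) = 12 + 8Pb. Setting this equal to demand: 457 - 1.8Pb = 12 + 8Pb, so Pb = 2225/49.
Sellers receive Ps = 2225/49 + 13 = 2862/49; Q' = 457 − 1.8·(2225/49) = 18388/49.
Government outlay = subsidy × quantity = 13 × 18388/49 = 239044/49.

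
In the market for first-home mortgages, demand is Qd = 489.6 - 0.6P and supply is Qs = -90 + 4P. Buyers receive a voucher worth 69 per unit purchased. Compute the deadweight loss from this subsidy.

Deadweight loss = 1242

Pre-subsidy: 489.6 - 0.6P = -90 + 4P gives P* = 126, Q* = 414.
With the rebate, buyers effectively pay Pb = Ps − 69, where Ps is the price sellers receive.
Demand in terms of Ps becomes Qd = 489.6 − 0.6(Ps − 69) = 531 - 0.6Ps. Setting this equal to supply: 531 - 0.6Ps = -90 + 4Ps, so Ps = 135.
Buyers pay Pb = 135 − 69 = 66; Q' = -90 + 4·135 = 450.
The subsidy expands output by 450 − 414 = 36 past the efficient level; on those units the gap between marginal cost and willingness to pay runs from 0 up to 69.
DWL = ½ × 69 × 36 = 1242.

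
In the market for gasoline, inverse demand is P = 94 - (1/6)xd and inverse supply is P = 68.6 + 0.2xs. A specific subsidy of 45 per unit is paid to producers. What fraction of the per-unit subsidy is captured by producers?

Producer share = 6/11

Pre-subsidy: 94 - (1/6)x = 68.6 + 0.2x gives x* = 762/11 and P* = 907/11.
With the subsidy, sellers receive Ps = Pb + 45 for each unit, where Pb is the price buyers pay.
On the curves, Pb = 94 - (1/6)x and Ps = 68.6 + 0.2x; the wedge Ps − Pb = 45 gives 68.6 + 0.2x − (94 - (1/6)x) = 45, so x' = 192.
Then Pb = 94 − (1/6)·192 = 62 and Ps = 68.6 + 0.2·192 = 107.
Buyers' price falls by P* − Pb = 907/11 − 62 = 225/11; sellers' price rises by Ps − P* = 107 − 907/11 = 270/11.
So producers capture (270/11)/45 = 6/11 of each unit of subsidy.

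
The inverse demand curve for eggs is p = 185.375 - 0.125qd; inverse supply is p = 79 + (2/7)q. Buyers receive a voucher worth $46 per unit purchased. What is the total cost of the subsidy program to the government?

Pre-subsidy: 185.375 - 0.125q = 79 + (2/7)q gives q* = 259 and p* = 153.
With the rebate, buyers effectively pay pb = ps − 46, where ps is the price sellers receive.
On the curves, pb = 185.375 - 0.125q and ps = 79 + (2/7)q; the wedge ps − pb = 46 gives 79 + (2/7)q − (185.375 - 0.125q) = 46, so q' = 371.
Then pb = 185.375 − 0.125·371 = 139 and ps = 79 + (2/7)·371 = 185.
Government outlay = subsidy × quantity = 46 × 371 = 17066.

Government cost = $17066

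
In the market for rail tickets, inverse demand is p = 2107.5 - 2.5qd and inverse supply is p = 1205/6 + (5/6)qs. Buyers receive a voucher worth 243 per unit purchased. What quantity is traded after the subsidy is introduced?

q' = 644.9

Pre-subsidy: 2107.5 - 2.5q = 1205/6 + (5/6)q gives q* = 572 and p* = 677.5.
With the rebate, buyers effectively pay pb = ps − 243, where ps is the price sellers receive.
On the curves, pb = 2107.5 - 2.5q and ps = 1205/6 + (5/6)q; the wedge ps − pb = 243 gives 1205/6 + (5/6)q − (2107.5 - 2.5q) = 243, so q' = 644.9.
Then pb = 2107.5 − 2.5·644.9 = 495.25 and ps = 1205/6 + (5/6)·644.9 = 738.25.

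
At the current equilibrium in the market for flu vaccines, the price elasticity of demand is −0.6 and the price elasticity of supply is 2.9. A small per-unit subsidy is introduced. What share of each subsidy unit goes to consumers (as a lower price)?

For a small subsidy around the equilibrium, the benefit split depends on the relative slopes, which at a point are proportional to the elasticities.
Buyer share = εs/(εs + |εd|) = 2.9/(2.9 + 0.6) = 29/35; seller share = |εd|/(εs + |εd|) = 6/35.

Consumer share = 29/35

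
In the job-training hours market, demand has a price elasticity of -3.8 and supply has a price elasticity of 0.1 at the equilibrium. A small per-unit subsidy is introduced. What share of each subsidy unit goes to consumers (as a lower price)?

For a small subsidy around the equilibrium, the benefit split depends on the relative slopes, which at a point are proportional to the elasticities.
Buyer share = εs/(εs + |εd|) = 0.1/(0.1 + 3.8) = 1/39; seller share = |εd|/(εs + |εd|) = 38/39.

Consumer share = 1/39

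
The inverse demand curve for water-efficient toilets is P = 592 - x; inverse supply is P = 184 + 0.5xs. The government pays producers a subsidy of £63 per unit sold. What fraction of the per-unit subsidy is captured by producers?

Producer share = 1/3

Pre-subsidy: 592 - x = 184 + 0.5x gives x* = 272 and P* = 320.
With the subsidy, sellers receive Ps = Pb + 63 for each unit, where Pb is the price buyers pay.
On the curves, Pb = 592 - x and Ps = 184 + 0.5x; the wedge Ps − Pb = 63 gives 184 + 0.5x − (592 - x) = 63, so x' = 314.
Then Pb = 592 − 1·314 = 278 and Ps = 184 + 0.5·314 = 341.
Buyers' price falls by P* − Pb = 320 − 278 = 42; sellers' price rises by Ps − P* = 341 − 320 = 21.
So producers capture 21/63 = 1/3 of each unit of subsidy.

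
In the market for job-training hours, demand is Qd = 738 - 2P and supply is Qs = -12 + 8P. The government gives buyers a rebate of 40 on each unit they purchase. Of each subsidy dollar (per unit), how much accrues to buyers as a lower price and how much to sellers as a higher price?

Pre-subsidy: 738 - 2P = -12 + 8P gives P* = 75, Q* = 588.
With the rebate, buyers effectively pay Pb = Ps − 40, where Ps is the price sellers receive.
Demand in terms of Ps becomes Qd = 738 − 2(Ps − 40) = 818 - 2Ps. Setting this equal to supply: 818 - 2Ps = -12 + 8Ps, so Ps = 83.
Buyers pay Pb = 83 − 40 = 43; Q' = -12 + 8·83 = 652.
Buyers' price falls by P* − Pb = 75 − 43 = 32; sellers' price rises by Ps − P* = 83 − 75 = 8.

Buyers gain 32 per unit; sellers gain 8 per unit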